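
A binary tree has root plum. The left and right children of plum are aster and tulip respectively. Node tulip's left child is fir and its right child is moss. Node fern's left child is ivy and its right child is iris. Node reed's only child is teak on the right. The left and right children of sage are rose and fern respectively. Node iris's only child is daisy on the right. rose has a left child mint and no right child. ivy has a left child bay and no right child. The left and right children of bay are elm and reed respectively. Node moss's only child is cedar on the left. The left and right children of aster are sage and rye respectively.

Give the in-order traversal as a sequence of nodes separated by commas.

mint, rose, sage, elm, bay, reed, teak, ivy, fern, iris, daisy, aster, rye, plum, fir, tulip, cedar, moss

In-order visits the left subtree, then the node, then the right subtree.
At plum: go left to aster.
  At aster: go left to sage.
    At sage: go left to rose.
      At rose: go left to mint.
        mint is a leaf — visit mint.
      Visit rose.
      At rose: no right child.
    Visit sage.
    At sage: go right to fern.
      At fern: go left to ivy.
        At ivy: go left to bay.
          At bay: go left to elm.
            elm is a leaf — visit elm.
          Visit bay.
          At bay: go right to reed.
            At reed: no left child.
            Visit reed.
            At reed: go right to teak.
              teak is a leaf — visit teak.
        Visit ivy.
        At ivy: no right child.
      Visit fern.
      At fern: go right to iris.
        At iris: no left child.
        Visit iris.
        At iris: go right to daisy.
          daisy is a leaf — visit daisy.
  Visit aster.
  At aster: go right to rye.
    rye is a leaf — visit rye.
Visit plum.
At plum: go right to tulip.
  At tulip: go left to fir.
    fir is a leaf — visit fir.
  Visit tulip.
  At tulip: go right to moss.
    At moss: go left to cedar.
      cedar is a leaf — visit cedar.
    Visit moss.
    At moss: no right child.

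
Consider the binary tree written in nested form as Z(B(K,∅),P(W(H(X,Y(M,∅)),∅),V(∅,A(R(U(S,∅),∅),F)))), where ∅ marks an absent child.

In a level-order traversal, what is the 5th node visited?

W

Level-order visits nodes level by level from the root, left to right within each level.
Level 0: Z
Level 1: B, P
Level 2: K, W, V
Level 3: H, A
Level 4: X, Y, R, F
Level 5: M, U
Level 6: S
Full level-order sequence: Z, B, P, K, W, V, H, A, X, Y, R, F, M, U, S.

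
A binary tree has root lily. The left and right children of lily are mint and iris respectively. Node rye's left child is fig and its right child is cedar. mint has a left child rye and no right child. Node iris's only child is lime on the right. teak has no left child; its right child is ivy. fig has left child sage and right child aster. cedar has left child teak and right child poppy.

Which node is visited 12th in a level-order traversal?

Level-order visits nodes level by level from the root, left to right within each level.
Level 0: lily
Level 1: mint, iris
Level 2: rye, lime
Level 3: fig, cedar
Level 4: sage, aster, teak, poppy
Level 5: ivy
Full level-order sequence: lily, mint, iris, rye, lime, fig, cedar, sage, aster, teak, poppy, ivy.

ivy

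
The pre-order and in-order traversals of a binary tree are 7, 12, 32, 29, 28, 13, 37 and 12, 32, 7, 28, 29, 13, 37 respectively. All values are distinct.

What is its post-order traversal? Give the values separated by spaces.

32 12 28 37 13 29 7

The first element of pre-order is the root; it splits in-order into left and right subtrees.
Root 7: left subtree has 2 nodes {12, 32}, right has 4 {28, 29, 13, 37}.
  Root 12: left subtree has 0 nodes { }, right has 1 {32}.
  Root 29: left subtree has 1 node {28}, right has 2 {13, 37}.
    Root 13: left subtree has 0 nodes { }, right has 1 {37}.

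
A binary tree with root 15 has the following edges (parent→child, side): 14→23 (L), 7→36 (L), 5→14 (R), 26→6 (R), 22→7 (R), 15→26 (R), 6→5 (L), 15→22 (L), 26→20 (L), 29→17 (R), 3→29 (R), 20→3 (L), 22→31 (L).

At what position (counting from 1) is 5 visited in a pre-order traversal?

12

Pre-order visits the node, then its left subtree, then its right subtree.
Visit 15.
At 15: go left to 22.
  Visit 22.
  At 22: go left to 31.
    31 is a leaf — visit 31.
  At 22: go right to 7.
    Visit 7.
    At 7: go left to 36.
      36 is a leaf — visit 36.
    At 7: no right child.
At 15: go right to 26.
  Visit 26.
  At 26: go left to 20.
    Visit 20.
    At 20: go left to 3.
      Visit 3.
      At 3: no left child.
      At 3: go right to 29.
        Visit 29.
        At 29: no left child.
        At 29: go right to 17.
          17 is a leaf — visit 17.
    At 20: no right child.
  At 26: go right to 6.
    Visit 6.
    At 6: go left to 5.
      Visit 5.
      At 5: no left child.
      At 5: go right to 14.
        Visit 14.
        At 14: go left to 23.
          23 is a leaf — visit 23.
        At 14: no right child.
    At 6: no right child.
Full pre-order sequence: 15, 22, 31, 7, 36, 26, 20, 3, 29, 17, 6, 5, 14, 23.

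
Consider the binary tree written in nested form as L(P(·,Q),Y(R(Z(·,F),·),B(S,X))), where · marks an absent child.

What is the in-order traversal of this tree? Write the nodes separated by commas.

In-order visits the left subtree, then the node, then the right subtree.
At L: go left to P.
  At P: no left child.
  Visit P.
  At P: go right to Q.
    Q is a leaf — visit Q.
Visit L.
At L: go right to Y.
  At Y: go left to R.
    At R: go left to Z.
      At Z: no left child.
      Visit Z.
      At Z: go right to F.
        F is a leaf — visit F.
    Visit R.
    At R: no right child.
  Visit Y.
  At Y: go right to B.
    At B: go left to S.
      S is a leaf — visit S.
    Visit B.
    At B: go right to X.
      X is a leaf — visit X.

P, Q, L, Z, F, R, Y, S, B, X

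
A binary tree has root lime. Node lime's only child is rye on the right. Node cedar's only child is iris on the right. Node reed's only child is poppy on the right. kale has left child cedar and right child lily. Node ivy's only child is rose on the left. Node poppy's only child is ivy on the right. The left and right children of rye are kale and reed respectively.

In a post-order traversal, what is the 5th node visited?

Post-order visits the left subtree, then the right subtree, then the node.
At lime: no left child.
At lime: go right to rye.
  At rye: go left to kale.
    At kale: go left to cedar.
      At cedar: no left child.
      At cedar: go right to iris.
        iris is a leaf — visit iris.
      Visit cedar.
    At kale: go right to lily.
      lily is a leaf — visit lily.
    Visit kale.
  At rye: go right to reed.
    At reed: no left child.
    At reed: go right to poppy.
      At poppy: no left child.
      At poppy: go right to ivy.
        At ivy: go left to rose.
          rose is a leaf — visit rose.
        At ivy: no right child.
        Visit ivy.
      Visit poppy.
    Visit reed.
  Visit rye.
Visit lime.
Full post-order sequence: iris, cedar, lily, kale, rose, ivy, poppy, reed, rye, lime.

rose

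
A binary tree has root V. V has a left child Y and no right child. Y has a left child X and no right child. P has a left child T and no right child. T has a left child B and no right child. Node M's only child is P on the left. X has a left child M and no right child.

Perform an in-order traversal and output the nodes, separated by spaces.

In-order visits the left subtree, then the node, then the right subtree.
At V: go left to Y.
  At Y: go left to X.
    At X: go left to M.
      At M: go left to P.
        At P: go left to T.
          At T: go left to B.
            B is a leaf — visit B.
          Visit T.
          At T: no right child.
        Visit P.
        At P: no right child.
      Visit M.
      At M: no right child.
    Visit X.
    At X: no right child.
  Visit Y.
  At Y: no right child.
Visit V.
At V: no right child.

B T P M X Y V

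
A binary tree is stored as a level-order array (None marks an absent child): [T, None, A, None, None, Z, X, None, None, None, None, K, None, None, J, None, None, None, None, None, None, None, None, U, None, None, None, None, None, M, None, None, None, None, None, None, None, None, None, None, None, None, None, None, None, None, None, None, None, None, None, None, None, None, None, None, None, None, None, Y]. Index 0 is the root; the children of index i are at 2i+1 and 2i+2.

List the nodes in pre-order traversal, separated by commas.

T, A, Z, K, U, X, J, M, Y

Pre-order visits the node, then its left subtree, then its right subtree.
Visit T.
At T: no left child.
At T: go right to A.
  Visit A.
  At A: go left to Z.
    Visit Z.
    At Z: go left to K.
      Visit K.
      At K: go left to U.
        U is a leaf — visit U.
      At K: no right child.
    At Z: no right child.
  At A: go right to X.
    Visit X.
    At X: no left child.
    At X: go right to J.
      Visit J.
      At J: go left to M.
        Visit M.
        At M: go left to Y.
          Y is a leaf — visit Y.
        At M: no right child.
      At J: no right child.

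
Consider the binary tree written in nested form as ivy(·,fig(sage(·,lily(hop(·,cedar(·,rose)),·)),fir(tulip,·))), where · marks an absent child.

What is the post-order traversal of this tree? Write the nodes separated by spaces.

Post-order visits the left subtree, then the right subtree, then the node.
At ivy: no left child.
At ivy: go right to fig.
  At fig: go left to sage.
    At sage: no left child.
    At sage: go right to lily.
      At lily: go left to hop.
        At hop: no left child.
        At hop: go right to cedar.
          At cedar: no left child.
          At cedar: go right to rose.
            rose is a leaf — visit rose.
          Visit cedar.
        Visit hop.
      At lily: no right child.
      Visit lily.
    Visit sage.
  At fig: go right to fir.
    At fir: go left to tulip.
      tulip is a leaf — visit tulip.
    At fir: no right child.
    Visit fir.
  Visit fig.
Visit ivy.

rose cedar hop lily sage tulip fir fig ivy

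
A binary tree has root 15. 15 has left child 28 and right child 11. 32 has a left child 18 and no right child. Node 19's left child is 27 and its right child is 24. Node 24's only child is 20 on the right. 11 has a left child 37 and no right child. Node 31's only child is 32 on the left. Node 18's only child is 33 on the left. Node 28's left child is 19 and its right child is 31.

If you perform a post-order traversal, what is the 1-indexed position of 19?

Post-order visits the left subtree, then the right subtree, then the node.
At 15: go left to 28.
  At 28: go left to 19.
    At 19: go left to 27.
      27 is a leaf — visit 27.
    At 19: go right to 24.
      At 24: no left child.
      At 24: go right to 20.
        20 is a leaf — visit 20.
      Visit 24.
    Visit 19.
  At 28: go right to 31.
    At 31: go left to 32.
      At 32: go left to 18.
        At 18: go left to 33.
          33 is a leaf — visit 33.
        At 18: no right child.
        Visit 18.
      At 32: no right child.
      Visit 32.
    At 31: no right child.
    Visit 31.
  Visit 28.
At 15: go right to 11.
  At 11: go left to 37.
    37 is a leaf — visit 37.
  At 11: no right child.
  Visit 11.
Visit 15.
Full post-order sequence: 27, 20, 24, 19, 33, 18, 32, 31, 28, 37, 11, 15.

4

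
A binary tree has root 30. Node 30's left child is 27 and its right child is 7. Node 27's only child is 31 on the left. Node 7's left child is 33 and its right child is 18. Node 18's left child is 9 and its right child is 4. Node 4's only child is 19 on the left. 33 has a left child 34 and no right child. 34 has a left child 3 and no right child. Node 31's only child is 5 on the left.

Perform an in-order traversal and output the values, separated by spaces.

5 31 27 30 3 34 33 7 9 18 19 4

In-order visits the left subtree, then the node, then the right subtree.
At 30: go left to 27.
  At 27: go left to 31.
    At 31: go left to 5.
      5 is a leaf — visit 5.
    Visit 31.
    At 31: no right child.
  Visit 27.
  At 27: no right child.
Visit 30.
At 30: go right to 7.
  At 7: go left to 33.
    At 33: go left to 34.
      At 34: go left to 3.
        3 is a leaf — visit 3.
      Visit 34.
      At 34: no right child.
    Visit 33.
    At 33: no right child.
  Visit 7.
  At 7: go right to 18.
    At 18: go left to 9.
      9 is a leaf — visit 9.
    Visit 18.
    At 18: go right to 4.
      At 4: go left to 19.
        19 is a leaf — visit 19.
      Visit 4.
      At 4: no right child.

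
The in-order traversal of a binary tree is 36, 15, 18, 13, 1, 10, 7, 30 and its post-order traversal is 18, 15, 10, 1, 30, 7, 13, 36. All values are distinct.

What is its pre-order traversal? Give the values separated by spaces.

36 13 15 18 7 1 10 30

The last element of post-order is the root; it splits in-order into left and right subtrees.
Root 36: left subtree has 0 nodes { }, right has 7 {15, 18, 13, 1, 10, 7, 30}.
  Root 13: left subtree has 2 nodes {15, 18}, right has 4 {1, 10, 7, 30}.
    Root 15: left subtree has 0 nodes { }, right has 1 {18}.
    Root 7: left subtree has 2 nodes {1, 10}, right has 1 {30}.
      Root 1: left subtree has 0 nodes { }, right has 1 {10}.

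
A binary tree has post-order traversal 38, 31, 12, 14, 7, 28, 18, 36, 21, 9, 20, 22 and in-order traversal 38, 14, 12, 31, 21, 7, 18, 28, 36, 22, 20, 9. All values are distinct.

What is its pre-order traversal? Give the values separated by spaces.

22 21 14 38 12 31 36 18 7 28 20 9

The last element of post-order is the root; it splits in-order into left and right subtrees.
Root 22: left subtree has 9 nodes {38, 14, 12, 31, 21, 7, 18, 28, 36}, right has 2 {20, 9}.
  Root 21: left subtree has 4 nodes {38, 14, 12, 31}, right has 4 {7, 18, 28, 36}.
    Root 14: left subtree has 1 node {38}, right has 2 {12, 31}.
      Root 12: left subtree has 0 nodes { }, right has 1 {31}.
    Root 36: left subtree has 3 nodes {7, 18, 28}, right has 0 { }.
      Root 18: left subtree has 1 node {7}, right has 1 {28}.
  Root 20: left subtree has 0 nodes { }, right has 1 {9}.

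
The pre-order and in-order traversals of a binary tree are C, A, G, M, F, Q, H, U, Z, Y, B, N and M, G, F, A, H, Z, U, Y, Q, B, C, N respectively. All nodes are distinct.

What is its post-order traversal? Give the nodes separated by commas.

The first element of pre-order is the root; it splits in-order into left and right subtrees.
Root C: left subtree has 10 nodes {M, G, F, A, H, Z, U, Y, Q, B}, right has 1 {N}.
  Root A: left subtree has 3 nodes {M, G, F}, right has 6 {H, Z, U, Y, Q, B}.
    Root G: left subtree has 1 node {M}, right has 1 {F}.
    Root Q: left subtree has 4 nodes {H, Z, U, Y}, right has 1 {B}.
      Root H: left subtree has 0 nodes { }, right has 3 {Z, U, Y}.
        Root U: left subtree has 1 node {Z}, right has 1 {Y}.

M, F, G, Z, Y, U, H, B, Q, A, N, C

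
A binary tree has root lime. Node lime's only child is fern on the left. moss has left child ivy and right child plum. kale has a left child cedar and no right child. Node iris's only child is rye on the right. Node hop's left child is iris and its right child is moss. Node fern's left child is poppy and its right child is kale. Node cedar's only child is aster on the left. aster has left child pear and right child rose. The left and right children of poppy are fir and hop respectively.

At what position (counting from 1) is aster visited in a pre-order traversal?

13

Pre-order visits the node, then its left subtree, then its right subtree.
Visit lime.
At lime: go left to fern.
  Visit fern.
  At fern: go left to poppy.
    Visit poppy.
    At poppy: go left to fir.
      fir is a leaf — visit fir.
    At poppy: go right to hop.
      Visit hop.
      At hop: go left to iris.
        Visit iris.
        At iris: no left child.
        At iris: go right to rye.
          rye is a leaf — visit rye.
      At hop: go right to moss.
        Visit moss.
        At moss: go left to ivy.
          ivy is a leaf — visit ivy.
        At moss: go right to plum.
          plum is a leaf — visit plum.
  At fern: go right to kale.
    Visit kale.
    At kale: go left to cedar.
      Visit cedar.
      At cedar: go left to aster.
        Visit aster.
        At aster: go left to pear.
          pear is a leaf — visit pear.
        At aster: go right to rose.
          rose is a leaf — visit rose.
      At cedar: no right child.
    At kale: no right child.
At lime: no right child.
Full pre-order sequence: lime, fern, poppy, fir, hop, iris, rye, moss, ivy, plum, kale, cedar, aster, pear, rose.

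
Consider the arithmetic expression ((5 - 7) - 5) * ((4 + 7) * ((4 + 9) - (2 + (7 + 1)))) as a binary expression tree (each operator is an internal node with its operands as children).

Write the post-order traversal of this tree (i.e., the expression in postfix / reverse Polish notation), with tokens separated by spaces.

5 7 - 5 - 4 7 + 4 9 + 2 7 1 + + - * *

Post-order on an expression tree gives postfix notation: for each operator, emit left operand, right operand, then the operator.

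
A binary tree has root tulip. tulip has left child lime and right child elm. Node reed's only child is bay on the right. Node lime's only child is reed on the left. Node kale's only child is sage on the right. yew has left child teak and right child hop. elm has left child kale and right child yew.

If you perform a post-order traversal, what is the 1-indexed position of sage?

4

Post-order visits the left subtree, then the right subtree, then the node.
At tulip: go left to lime.
  At lime: go left to reed.
    At reed: no left child.
    At reed: go right to bay.
      bay is a leaf — visit bay.
    Visit reed.
  At lime: no right child.
  Visit lime.
At tulip: go right to elm.
  At elm: go left to kale.
    At kale: no left child.
    At kale: go right to sage.
      sage is a leaf — visit sage.
    Visit kale.
  At elm: go right to yew.
    At yew: go left to teak.
      teak is a leaf — visit teak.
    At yew: go right to hop.
      hop is a leaf — visit hop.
    Visit yew.
  Visit elm.
Visit tulip.
Full post-order sequence: bay, reed, lime, sage, kale, teak, hop, yew, elm, tulip.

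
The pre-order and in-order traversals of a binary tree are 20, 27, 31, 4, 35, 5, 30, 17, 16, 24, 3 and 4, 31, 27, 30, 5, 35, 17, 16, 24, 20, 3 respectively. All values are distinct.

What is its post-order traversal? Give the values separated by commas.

The first element of pre-order is the root; it splits in-order into left and right subtrees.
Root 20: left subtree has 9 nodes {4, 31, 27, 30, 5, 35, 17, 16, 24}, right has 1 {3}.
  Root 27: left subtree has 2 nodes {4, 31}, right has 6 {30, 5, 35, 17, 16, 24}.
    Root 31: left subtree has 1 node {4}, right has 0 { }.
    Root 35: left subtree has 2 nodes {30, 5}, right has 3 {17, 16, 24}.
      Root 5: left subtree has 1 node {30}, right has 0 { }.
      Root 17: left subtree has 0 nodes { }, right has 2 {16, 24}.
        Root 16: left subtree has 0 nodes { }, right has 1 {24}.

4, 31, 30, 5, 24, 16, 17, 35, 27, 3, 20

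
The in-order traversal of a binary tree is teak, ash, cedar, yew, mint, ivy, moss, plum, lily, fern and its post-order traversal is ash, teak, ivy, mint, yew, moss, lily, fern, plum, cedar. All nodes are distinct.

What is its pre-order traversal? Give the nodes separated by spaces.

cedar teak ash plum moss yew mint ivy fern lily

The last element of post-order is the root; it splits in-order into left and right subtrees.
Root cedar: left subtree has 2 nodes {teak, ash}, right has 7 {yew, mint, ivy, moss, plum, lily, fern}.
  Root teak: left subtree has 0 nodes { }, right has 1 {ash}.
  Root plum: left subtree has 4 nodes {yew, mint, ivy, moss}, right has 2 {lily, fern}.
    Root moss: left subtree has 3 nodes {yew, mint, ivy}, right has 0 { }.
      Root yew: left subtree has 0 nodes { }, right has 2 {mint, ivy}.
        Root mint: left subtree has 0 nodes { }, right has 1 {ivy}.
    Root fern: left subtree has 1 node {lily}, right has 0 { }.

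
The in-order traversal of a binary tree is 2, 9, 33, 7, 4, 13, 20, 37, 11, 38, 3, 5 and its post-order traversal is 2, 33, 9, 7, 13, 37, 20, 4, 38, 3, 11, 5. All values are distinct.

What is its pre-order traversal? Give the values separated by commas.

5, 11, 4, 7, 9, 2, 33, 20, 13, 37, 3, 38

The last element of post-order is the root; it splits in-order into left and right subtrees.
Root 5: left subtree has 11 nodes {2, 9, 33, 7, 4, 13, 20, 37, 11, 38, 3}, right has 0 { }.
  Root 11: left subtree has 8 nodes {2, 9, 33, 7, 4, 13, 20, 37}, right has 2 {38, 3}.
    Root 4: left subtree has 4 nodes {2, 9, 33, 7}, right has 3 {13, 20, 37}.
      Root 7: left subtree has 3 nodes {2, 9, 33}, right has 0 { }.
        Root 9: left subtree has 1 node {2}, right has 1 {33}.
      Root 20: left subtree has 1 node {13}, right has 1 {37}.
    Root 3: left subtree has 1 node {38}, right has 0 { }.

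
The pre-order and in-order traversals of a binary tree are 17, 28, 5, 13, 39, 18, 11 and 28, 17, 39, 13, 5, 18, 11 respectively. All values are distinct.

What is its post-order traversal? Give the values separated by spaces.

28 39 13 11 18 5 17

The first element of pre-order is the root; it splits in-order into left and right subtrees.
Root 17: left subtree has 1 node {28}, right has 5 {39, 13, 5, 18, 11}.
  Root 5: left subtree has 2 nodes {39, 13}, right has 2 {18, 11}.
    Root 13: left subtree has 1 node {39}, right has 0 { }.
    Root 18: left subtree has 0 nodes { }, right has 1 {11}.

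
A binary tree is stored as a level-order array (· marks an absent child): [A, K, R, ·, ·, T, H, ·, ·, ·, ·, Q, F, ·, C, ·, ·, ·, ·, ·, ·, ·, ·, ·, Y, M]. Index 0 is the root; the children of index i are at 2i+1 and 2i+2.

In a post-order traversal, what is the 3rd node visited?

Q

Post-order visits the left subtree, then the right subtree, then the node.
At A: go left to K.
  K is a leaf — visit K.
At A: go right to R.
  At R: go left to T.
    At T: go left to Q.
      At Q: no left child.
      At Q: go right to Y.
        Y is a leaf — visit Y.
      Visit Q.
    At T: go right to F.
      At F: go left to M.
        M is a leaf — visit M.
      At F: no right child.
      Visit F.
    Visit T.
  At R: go right to H.
    At H: no left child.
    At H: go right to C.
      C is a leaf — visit C.
    Visit H.
  Visit R.
Visit A.
Full post-order sequence: K, Y, Q, M, F, T, C, H, R, A.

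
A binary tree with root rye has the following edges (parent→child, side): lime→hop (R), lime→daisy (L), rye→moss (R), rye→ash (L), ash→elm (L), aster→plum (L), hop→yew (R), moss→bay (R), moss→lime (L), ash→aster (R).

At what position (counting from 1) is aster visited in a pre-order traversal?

Pre-order visits the node, then its left subtree, then its right subtree.
Visit rye.
At rye: go left to ash.
  Visit ash.
  At ash: go left to elm.
    elm is a leaf — visit elm.
  At ash: go right to aster.
    Visit aster.
    At aster: go left to plum.
      plum is a leaf — visit plum.
    At aster: no right child.
At rye: go right to moss.
  Visit moss.
  At moss: go left to lime.
    Visit lime.
    At lime: go left to daisy.
      daisy is a leaf — visit daisy.
    At lime: go right to hop.
      Visit hop.
      At hop: no left child.
      At hop: go right to yew.
        yew is a leaf — visit yew.
  At moss: go right to bay.
    bay is a leaf — visit bay.
Full pre-order sequence: rye, ash, elm, aster, plum, moss, lime, daisy, hop, yew, bay.

4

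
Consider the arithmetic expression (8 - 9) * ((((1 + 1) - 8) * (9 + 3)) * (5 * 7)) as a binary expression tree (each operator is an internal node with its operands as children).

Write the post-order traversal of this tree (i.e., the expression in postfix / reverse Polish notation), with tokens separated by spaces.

Post-order on an expression tree gives postfix notation: for each operator, emit left operand, right operand, then the operator.

8 9 - 1 1 + 8 - 9 3 + * 5 7 * * *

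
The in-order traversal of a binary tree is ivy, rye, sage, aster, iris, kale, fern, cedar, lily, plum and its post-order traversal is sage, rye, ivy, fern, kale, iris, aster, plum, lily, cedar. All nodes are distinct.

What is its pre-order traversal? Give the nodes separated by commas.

cedar, aster, ivy, rye, sage, iris, kale, fern, lily, plum

The last element of post-order is the root; it splits in-order into left and right subtrees.
Root cedar: left subtree has 7 nodes {ivy, rye, sage, aster, iris, kale, fern}, right has 2 {lily, plum}.
  Root aster: left subtree has 3 nodes {ivy, rye, sage}, right has 3 {iris, kale, fern}.
    Root ivy: left subtree has 0 nodes { }, right has 2 {rye, sage}.
      Root rye: left subtree has 0 nodes { }, right has 1 {sage}.
    Root iris: left subtree has 0 nodes { }, right has 2 {kale, fern}.
      Root kale: left subtree has 0 nodes { }, right has 1 {fern}.
  Root lily: left subtree has 0 nodes { }, right has 1 {plum}.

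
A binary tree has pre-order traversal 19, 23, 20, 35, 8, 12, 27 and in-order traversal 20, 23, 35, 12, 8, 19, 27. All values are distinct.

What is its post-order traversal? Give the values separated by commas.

20, 12, 8, 35, 23, 27, 19

The first element of pre-order is the root; it splits in-order into left and right subtrees.
Root 19: left subtree has 5 nodes {20, 23, 35, 12, 8}, right has 1 {27}.
  Root 23: left subtree has 1 node {20}, right has 3 {35, 12, 8}.
    Root 35: left subtree has 0 nodes { }, right has 2 {12, 8}.
      Root 8: left subtree has 1 node {12}, right has 0 { }.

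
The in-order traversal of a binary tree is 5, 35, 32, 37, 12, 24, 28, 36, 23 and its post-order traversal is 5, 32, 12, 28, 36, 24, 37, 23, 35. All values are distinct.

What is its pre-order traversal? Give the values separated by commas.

The last element of post-order is the root; it splits in-order into left and right subtrees.
Root 35: left subtree has 1 node {5}, right has 7 {32, 37, 12, 24, 28, 36, 23}.
  Root 23: left subtree has 6 nodes {32, 37, 12, 24, 28, 36}, right has 0 { }.
    Root 37: left subtree has 1 node {32}, right has 4 {12, 24, 28, 36}.
      Root 24: left subtree has 1 node {12}, right has 2 {28, 36}.
        Root 36: left subtree has 1 node {28}, right has 0 { }.

35, 5, 23, 37, 32, 24, 12, 36, 28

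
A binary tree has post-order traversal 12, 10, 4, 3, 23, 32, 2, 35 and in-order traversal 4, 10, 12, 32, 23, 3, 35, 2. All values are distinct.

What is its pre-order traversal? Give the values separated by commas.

35, 32, 4, 10, 12, 23, 3, 2

The last element of post-order is the root; it splits in-order into left and right subtrees.
Root 35: left subtree has 6 nodes {4, 10, 12, 32, 23, 3}, right has 1 {2}.
  Root 32: left subtree has 3 nodes {4, 10, 12}, right has 2 {23, 3}.
    Root 4: left subtree has 0 nodes { }, right has 2 {10, 12}.
      Root 10: left subtree has 0 nodes { }, right has 1 {12}.
    Root 23: left subtree has 0 nodes { }, right has 1 {3}.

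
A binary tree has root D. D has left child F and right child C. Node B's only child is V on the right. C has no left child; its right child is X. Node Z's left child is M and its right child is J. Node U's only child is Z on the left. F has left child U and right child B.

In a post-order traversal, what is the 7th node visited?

Post-order visits the left subtree, then the right subtree, then the node.
At D: go left to F.
  At F: go left to U.
    At U: go left to Z.
      At Z: go left to M.
        M is a leaf — visit M.
      At Z: go right to J.
        J is a leaf — visit J.
      Visit Z.
    At U: no right child.
    Visit U.
  At F: go right to B.
    At B: no left child.
    At B: go right to V.
      V is a leaf — visit V.
    Visit B.
  Visit F.
At D: go right to C.
  At C: no left child.
  At C: go right to X.
    X is a leaf — visit X.
  Visit C.
Visit D.
Full post-order sequence: M, J, Z, U, V, B, F, X, C, D.

F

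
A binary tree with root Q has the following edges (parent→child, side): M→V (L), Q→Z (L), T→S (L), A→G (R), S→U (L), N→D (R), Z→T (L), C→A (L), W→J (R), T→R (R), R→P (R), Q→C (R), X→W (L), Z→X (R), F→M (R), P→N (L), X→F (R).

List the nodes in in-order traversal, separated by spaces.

In-order visits the left subtree, then the node, then the right subtree.
At Q: go left to Z.
  At Z: go left to T.
    At T: go left to S.
      At S: go left to U.
        U is a leaf — visit U.
      Visit S.
      At S: no right child.
    Visit T.
    At T: go right to R.
      At R: no left child.
      Visit R.
      At R: go right to P.
        At P: go left to N.
          At N: no left child.
          Visit N.
          At N: go right to D.
            D is a leaf — visit D.
        Visit P.
        At P: no right child.
  Visit Z.
  At Z: go right to X.
    At X: go left to W.
      At W: no left child.
      Visit W.
      At W: go right to J.
        J is a leaf — visit J.
    Visit X.
    At X: go right to F.
      At F: no left child.
      Visit F.
      At F: go right to M.
        At M: go left to V.
          V is a leaf — visit V.
        Visit M.
        At M: no right child.
Visit Q.
At Q: go right to C.
  At C: go left to A.
    At A: no left child.
    Visit A.
    At A: go right to G.
      G is a leaf — visit G.
  Visit C.
  At C: no right child.

U S T R N D P Z W J X F V M Q A G C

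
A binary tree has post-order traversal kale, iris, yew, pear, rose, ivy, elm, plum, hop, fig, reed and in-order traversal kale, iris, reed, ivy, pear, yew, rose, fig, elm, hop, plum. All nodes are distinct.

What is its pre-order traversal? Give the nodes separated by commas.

reed, iris, kale, fig, ivy, rose, pear, yew, hop, elm, plum

The last element of post-order is the root; it splits in-order into left and right subtrees.
Root reed: left subtree has 2 nodes {kale, iris}, right has 8 {ivy, pear, yew, rose, fig, elm, hop, plum}.
  Root iris: left subtree has 1 node {kale}, right has 0 { }.
  Root fig: left subtree has 4 nodes {ivy, pear, yew, rose}, right has 3 {elm, hop, plum}.
    Root ivy: left subtree has 0 nodes { }, right has 3 {pear, yew, rose}.
      Root rose: left subtree has 2 nodes {pear, yew}, right has 0 { }.
        Root pear: left subtree has 0 nodes { }, right has 1 {yew}.
    Root hop: left subtree has 1 node {elm}, right has 1 {plum}.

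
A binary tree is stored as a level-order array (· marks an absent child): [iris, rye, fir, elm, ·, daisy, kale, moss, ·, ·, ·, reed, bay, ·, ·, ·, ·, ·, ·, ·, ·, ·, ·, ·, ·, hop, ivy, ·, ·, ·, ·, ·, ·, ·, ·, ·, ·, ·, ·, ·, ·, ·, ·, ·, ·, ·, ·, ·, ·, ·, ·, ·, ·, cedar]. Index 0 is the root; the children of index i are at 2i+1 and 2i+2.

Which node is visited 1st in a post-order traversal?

moss

Post-order visits the left subtree, then the right subtree, then the node.
At iris: go left to rye.
  At rye: go left to elm.
    At elm: go left to moss.
      moss is a leaf — visit moss.
    At elm: no right child.
    Visit elm.
  At rye: no right child.
  Visit rye.
At iris: go right to fir.
  At fir: go left to daisy.
    At daisy: go left to reed.
      reed is a leaf — visit reed.
    At daisy: go right to bay.
      At bay: go left to hop.
        hop is a leaf — visit hop.
      At bay: go right to ivy.
        At ivy: go left to cedar.
          cedar is a leaf — visit cedar.
        At ivy: no right child.
        Visit ivy.
      Visit bay.
    Visit daisy.
  At fir: go right to kale.
    kale is a leaf — visit kale.
  Visit fir.
Visit iris.
Full post-order sequence: moss, elm, rye, reed, hop, cedar, ivy, bay, daisy, kale, fir, iris.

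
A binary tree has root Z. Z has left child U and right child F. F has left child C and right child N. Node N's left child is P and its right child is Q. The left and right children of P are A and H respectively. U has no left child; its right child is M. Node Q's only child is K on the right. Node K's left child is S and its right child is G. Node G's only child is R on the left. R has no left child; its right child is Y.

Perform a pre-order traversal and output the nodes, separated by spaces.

Z U M F C N P A H Q K S G R Y

Pre-order visits the node, then its left subtree, then its right subtree.
Visit Z.
At Z: go left to U.
  Visit U.
  At U: no left child.
  At U: go right to M.
    M is a leaf — visit M.
At Z: go right to F.
  Visit F.
  At F: go left to C.
    C is a leaf — visit C.
  At F: go right to N.
    Visit N.
    At N: go left to P.
      Visit P.
      At P: go left to A.
        A is a leaf — visit A.
      At P: go right to H.
        H is a leaf — visit H.
    At N: go right to Q.
      Visit Q.
      At Q: no left child.
      At Q: go right to K.
        Visit K.
        At K: go left to S.
          S is a leaf — visit S.
        At K: go right to G.
          Visit G.
          At G: go left to R.
            Visit R.
            At R: no left child.
            At R: go right to Y.
              Y is a leaf — visit Y.
          At G: no right child.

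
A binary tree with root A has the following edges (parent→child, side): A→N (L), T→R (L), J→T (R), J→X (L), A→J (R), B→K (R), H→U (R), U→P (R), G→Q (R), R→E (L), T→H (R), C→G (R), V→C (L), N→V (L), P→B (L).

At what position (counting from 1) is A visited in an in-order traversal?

6

In-order visits the left subtree, then the node, then the right subtree.
At A: go left to N.
  At N: go left to V.
    At V: go left to C.
      At C: no left child.
      Visit C.
      At C: go right to G.
        At G: no left child.
        Visit G.
        At G: go right to Q.
          Q is a leaf — visit Q.
    Visit V.
    At V: no right child.
  Visit N.
  At N: no right child.
Visit A.
At A: go right to J.
  At J: go left to X.
    X is a leaf — visit X.
  Visit J.
  At J: go right to T.
    At T: go left to R.
      At R: go left to E.
        E is a leaf — visit E.
      Visit R.
      At R: no right child.
    Visit T.
    At T: go right to H.
      At H: no left child.
      Visit H.
      At H: go right to U.
        At U: no left child.
        Visit U.
        At U: go right to P.
          At P: go left to B.
            At B: no left child.
            Visit B.
            At B: go right to K.
              K is a leaf — visit K.
          Visit P.
          At P: no right child.
Full in-order sequence: C, G, Q, V, N, A, X, J, E, R, T, H, U, B, K, P.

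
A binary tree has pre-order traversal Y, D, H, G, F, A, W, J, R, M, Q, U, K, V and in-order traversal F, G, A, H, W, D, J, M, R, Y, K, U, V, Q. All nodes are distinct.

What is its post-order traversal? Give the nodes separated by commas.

The first element of pre-order is the root; it splits in-order into left and right subtrees.
Root Y: left subtree has 9 nodes {F, G, A, H, W, D, J, M, R}, right has 4 {K, U, V, Q}.
  Root D: left subtree has 5 nodes {F, G, A, H, W}, right has 3 {J, M, R}.
    Root H: left subtree has 3 nodes {F, G, A}, right has 1 {W}.
      Root G: left subtree has 1 node {F}, right has 1 {A}.
    Root J: left subtree has 0 nodes { }, right has 2 {M, R}.
      Root R: left subtree has 1 node {M}, right has 0 { }.
  Root Q: left subtree has 3 nodes {K, U, V}, right has 0 { }.
    Root U: left subtree has 1 node {K}, right has 1 {V}.

F, A, G, W, H, M, R, J, D, K, V, U, Q, Y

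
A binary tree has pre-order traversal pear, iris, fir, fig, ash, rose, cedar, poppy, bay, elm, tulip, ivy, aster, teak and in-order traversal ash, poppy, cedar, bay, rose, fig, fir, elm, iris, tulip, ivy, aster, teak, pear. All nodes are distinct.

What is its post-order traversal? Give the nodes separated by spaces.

The first element of pre-order is the root; it splits in-order into left and right subtrees.
Root pear: left subtree has 13 nodes {ash, poppy, cedar, bay, rose, fig, fir, elm, iris, tulip, ivy, aster, teak}, right has 0 { }.
  Root iris: left subtree has 8 nodes {ash, poppy, cedar, bay, rose, fig, fir, elm}, right has 4 {tulip, ivy, aster, teak}.
    Root fir: left subtree has 6 nodes {ash, poppy, cedar, bay, rose, fig}, right has 1 {elm}.
      Root fig: left subtree has 5 nodes {ash, poppy, cedar, bay, rose}, right has 0 { }.
        Root ash: left subtree has 0 nodes { }, right has 4 {poppy, cedar, bay, rose}.
          Root rose: left subtree has 3 nodes {poppy, cedar, bay}, right has 0 { }.
            Root cedar: left subtree has 1 node {poppy}, right has 1 {bay}.
    Root tulip: left subtree has 0 nodes { }, right has 3 {ivy, aster, teak}.
      Root ivy: left subtree has 0 nodes { }, right has 2 {aster, teak}.
        Root aster: left subtree has 0 nodes { }, right has 1 {teak}.

poppy bay cedar rose ash fig elm fir teak aster ivy tulip iris pear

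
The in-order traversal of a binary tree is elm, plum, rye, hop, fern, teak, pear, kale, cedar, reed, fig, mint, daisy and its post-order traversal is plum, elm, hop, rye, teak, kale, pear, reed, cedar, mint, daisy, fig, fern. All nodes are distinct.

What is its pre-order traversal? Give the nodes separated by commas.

The last element of post-order is the root; it splits in-order into left and right subtrees.
Root fern: left subtree has 4 nodes {elm, plum, rye, hop}, right has 8 {teak, pear, kale, cedar, reed, fig, mint, daisy}.
  Root rye: left subtree has 2 nodes {elm, plum}, right has 1 {hop}.
    Root elm: left subtree has 0 nodes { }, right has 1 {plum}.
  Root fig: left subtree has 5 nodes {teak, pear, kale, cedar, reed}, right has 2 {mint, daisy}.
    Root cedar: left subtree has 3 nodes {teak, pear, kale}, right has 1 {reed}.
      Root pear: left subtree has 1 node {teak}, right has 1 {kale}.
    Root daisy: left subtree has 1 node {mint}, right has 0 { }.

fern, rye, elm, plum, hop, fig, cedar, pear, teak, kale, reed, daisy, mint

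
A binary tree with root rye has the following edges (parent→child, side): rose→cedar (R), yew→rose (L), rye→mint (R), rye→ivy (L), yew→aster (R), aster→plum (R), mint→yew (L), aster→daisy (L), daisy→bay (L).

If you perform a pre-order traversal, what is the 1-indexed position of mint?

3

Pre-order visits the node, then its left subtree, then its right subtree.
Visit rye.
At rye: go left to ivy.
  ivy is a leaf — visit ivy.
At rye: go right to mint.
  Visit mint.
  At mint: go left to yew.
    Visit yew.
    At yew: go left to rose.
      Visit rose.
      At rose: no left child.
      At rose: go right to cedar.
        cedar is a leaf — visit cedar.
    At yew: go right to aster.
      Visit aster.
      At aster: go left to daisy.
        Visit daisy.
        At daisy: go left to bay.
          bay is a leaf — visit bay.
        At daisy: no right child.
      At aster: go right to plum.
        plum is a leaf — visit plum.
  At mint: no right child.
Full pre-order sequence: rye, ivy, mint, yew, rose, cedar, aster, daisy, bay, plum.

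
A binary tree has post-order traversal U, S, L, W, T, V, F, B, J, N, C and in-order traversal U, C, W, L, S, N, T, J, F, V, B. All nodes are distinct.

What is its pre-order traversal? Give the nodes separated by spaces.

C U N W L S J T B F V

The last element of post-order is the root; it splits in-order into left and right subtrees.
Root C: left subtree has 1 node {U}, right has 9 {W, L, S, N, T, J, F, V, B}.
  Root N: left subtree has 3 nodes {W, L, S}, right has 5 {T, J, F, V, B}.
    Root W: left subtree has 0 nodes { }, right has 2 {L, S}.
      Root L: left subtree has 0 nodes { }, right has 1 {S}.
    Root J: left subtree has 1 node {T}, right has 3 {F, V, B}.
      Root B: left subtree has 2 nodes {F, V}, right has 0 { }.
        Root F: left subtree has 0 nodes { }, right has 1 {V}.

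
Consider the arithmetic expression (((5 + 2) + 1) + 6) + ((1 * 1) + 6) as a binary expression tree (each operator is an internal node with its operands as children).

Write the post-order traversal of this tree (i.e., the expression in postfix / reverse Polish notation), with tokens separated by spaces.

5 2 + 1 + 6 + 1 1 * 6 + +

Post-order on an expression tree gives postfix notation: for each operator, emit left operand, right operand, then the operator.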